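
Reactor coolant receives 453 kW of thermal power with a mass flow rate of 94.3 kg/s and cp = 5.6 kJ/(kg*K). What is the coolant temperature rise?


dT = Q / (m_dot * cp)
dT = 453 / (94.3 * 5.6)
dT = 0.85782 C

0.85782


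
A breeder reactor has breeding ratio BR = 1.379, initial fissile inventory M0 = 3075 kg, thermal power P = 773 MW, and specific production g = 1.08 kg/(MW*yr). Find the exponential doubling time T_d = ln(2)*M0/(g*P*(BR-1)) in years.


Breeding gain G = BR - 1 = 1.379 - 1 = 0.379
Fissile production rate = g * P * G = 1.08 * 773 * 0.379 = 316.40436 kg/yr
T_d = ln(2) * M0 / (g * P * G)
T_d = ln(2) * 3075 / 316.40436 = 6.7364 yr

6.7364


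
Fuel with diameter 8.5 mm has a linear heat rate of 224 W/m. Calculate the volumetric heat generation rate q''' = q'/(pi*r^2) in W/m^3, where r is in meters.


r = D / 2 / 1000 = 8.5 / 2 / 1000 = 0.00425 m
q''' = q' / (pi * r^2)
q''' = 224 / (pi * 0.00425^2)
q''' = 3.9475e+06 W/m^3

3.9475e+06


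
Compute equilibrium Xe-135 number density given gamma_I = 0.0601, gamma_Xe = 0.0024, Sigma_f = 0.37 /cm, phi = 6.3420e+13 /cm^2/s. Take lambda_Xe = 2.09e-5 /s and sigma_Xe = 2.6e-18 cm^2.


Xe_eq = (gamma_I + gamma_Xe) * Sigma_f * phi / (lambda_Xe + sigma_Xe * phi)
Numerator = (0.0601 + 0.0024) * 0.37 * 6.3420e+13 = 1.466588e+12
Denominator = 2.09e-5 + 2.6e-18 * 6.3420e+13 = 1.857920e-04
Xe_eq = 1.466588e+12 / 1.857920e-04 = 7.8937e+15 /cm^3

7.8937e+15


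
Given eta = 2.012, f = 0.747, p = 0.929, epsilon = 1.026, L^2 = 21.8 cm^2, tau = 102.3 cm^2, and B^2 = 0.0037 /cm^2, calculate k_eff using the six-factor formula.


k_inf = eta*f*p*eps = 2.012*0.747*0.929*1.026 = 1.432556
P_TNL = 1/(1 + L^2*B^2) = 1/(1 + 21.8*0.0037) = 0.9253604
P_FNL = exp(-B^2*tau) = exp(-0.0037*102.3) = 0.6848811
k_eff = k_inf * P_TNL * P_FNL = 1.432556 * 0.9253604 * 0.6848811
k_eff = 0.90790

0.90790


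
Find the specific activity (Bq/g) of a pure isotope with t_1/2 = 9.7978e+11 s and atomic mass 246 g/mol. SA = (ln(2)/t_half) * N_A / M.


lambda = ln(2) / t_half = ln(2) / 9.7978e+11 = 7.074519e-13 /s
SA = lambda * N_A / M
SA = 7.074519e-13 * 6.022e23 / 246
SA = 1.7318e+09 Bq/g

1.7318e+09


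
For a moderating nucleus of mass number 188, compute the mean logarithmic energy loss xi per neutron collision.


xi = 1 + (A-1)^2/(2A) * ln((A-1)/(A+1))
xi = 1 + (188-1)^2/(2*188) * ln((188-1)/(188 +1))
xi = 0.010601

0.010601


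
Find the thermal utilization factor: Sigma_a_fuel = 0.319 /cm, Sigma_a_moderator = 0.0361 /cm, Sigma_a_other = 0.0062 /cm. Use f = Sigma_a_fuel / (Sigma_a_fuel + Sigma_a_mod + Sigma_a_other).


f = Sigma_a_fuel / (Sigma_a_fuel + Sigma_a_mod + Sigma_a_other)
f = 0.319 / (0.319 + 0.0361 + 0.0062)
f = 0.88292

0.88292


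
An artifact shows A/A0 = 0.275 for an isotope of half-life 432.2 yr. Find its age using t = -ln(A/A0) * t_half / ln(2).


lambda = ln(2) / t_half = ln(2) / 432.2 = 0.001603765 /yr
t = -ln(A/A0) / lambda
t = -ln(0.275) / 0.001603765
t = 804.97 yr

804.97


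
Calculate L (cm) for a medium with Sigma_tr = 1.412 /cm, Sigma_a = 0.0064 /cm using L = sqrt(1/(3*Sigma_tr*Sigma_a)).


D = 1 / (3 * Sigma_tr) = 1 / (3 * 1.412) = 0.2360718 cm
L = sqrt(D / Sigma_a)
L = sqrt(0.2360718 / 0.0064)
L = 6.0734 cm

6.0734


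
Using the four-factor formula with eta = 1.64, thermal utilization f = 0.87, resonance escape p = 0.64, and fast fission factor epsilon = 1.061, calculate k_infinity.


k_inf = eta * f * p * epsilon
k_inf = 1.64 * 0.87 * 0.64 * 1.061
k_inf = 0.96885

0.96885


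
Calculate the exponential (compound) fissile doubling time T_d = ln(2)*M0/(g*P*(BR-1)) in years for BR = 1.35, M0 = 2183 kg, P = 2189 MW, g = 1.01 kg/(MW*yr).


Breeding gain G = BR - 1 = 1.35 - 1 = 0.35
Fissile production rate = g * P * G = 1.01 * 2189 * 0.35 = 773.8115 kg/yr
T_d = ln(2) * M0 / (g * P * G)
T_d = ln(2) * 2183 / 773.8115 = 1.9554 yr

1.9554


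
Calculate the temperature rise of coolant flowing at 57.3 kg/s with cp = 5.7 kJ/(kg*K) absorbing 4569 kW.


dT = Q / (m_dot * cp)
dT = 4569 / (57.3 * 5.7)
dT = 13.989 C

13.989


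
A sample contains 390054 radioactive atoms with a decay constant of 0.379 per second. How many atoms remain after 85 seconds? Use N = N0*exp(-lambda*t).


N = N0 * exp(-lambda * t)
N = 390054 * exp(-0.379 * 85)
N = 3.9841e-09

3.9841e-09


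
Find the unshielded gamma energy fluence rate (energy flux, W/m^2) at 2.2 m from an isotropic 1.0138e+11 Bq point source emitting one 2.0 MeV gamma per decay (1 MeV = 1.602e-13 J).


psi = A * E * 1.602e-13 / (4*pi*r^2)
psi = 1.0138e+11 * 2.0 * 1.602e-13 / (4*pi*2.2^2)
psi = 5.3406e-04 W/m^2

5.3406e-04


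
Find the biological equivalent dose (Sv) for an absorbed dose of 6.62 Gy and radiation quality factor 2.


H = D * Q
H = 6.62 * 2
H = 13.240 Sv

13.240


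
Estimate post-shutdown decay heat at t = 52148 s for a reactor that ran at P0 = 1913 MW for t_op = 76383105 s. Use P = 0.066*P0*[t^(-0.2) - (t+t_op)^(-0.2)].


P/P0 = 0.066 * [t^(-0.2) - (t + t_op)^(-0.2)]
P/P0 = 0.066 * [52148^(-0.2) - (52148 + 76383105)^(-0.2)]
P/P0 = 0.066 * [0.1139075 - 0.02650582] = 0.005768511
P = 1913 * 0.005768511 = 11.035 MW

11.035


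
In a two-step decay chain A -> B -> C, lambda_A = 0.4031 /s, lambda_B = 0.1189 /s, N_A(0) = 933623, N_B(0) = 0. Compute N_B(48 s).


N_B(t) = lambda_A * N_A0 / (lambda_B - lambda_A) * [exp(-lambda_A*t) - exp(-lambda_B*t)]
exp(-0.4031*48) = 3.952965e-09; exp(-0.1189*48) = 0.003321961
N_B = 0.4031 * 933623 / (0.1189 - 0.4031) * (3.952965e-09 - 0.003321961)
N_B = 4399.0

4399.0


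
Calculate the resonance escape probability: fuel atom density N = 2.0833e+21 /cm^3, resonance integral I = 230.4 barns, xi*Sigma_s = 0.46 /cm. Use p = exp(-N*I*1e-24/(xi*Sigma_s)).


p = exp(-N * I * 1e-24 / (xi*Sigma_s))
p = exp(-2.0833e+21 * 230.4 * 1e-24 / 0.46)
p = 0.35223

0.35223


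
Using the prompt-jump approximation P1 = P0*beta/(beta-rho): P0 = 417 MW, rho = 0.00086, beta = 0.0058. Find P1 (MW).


P1/P0 = beta / (beta - rho)
P1/P0 = 0.0058 / (0.0058 - 0.00086) = 1.174089
P1 = 417 * 1.174089 = 489.60 MW

489.60


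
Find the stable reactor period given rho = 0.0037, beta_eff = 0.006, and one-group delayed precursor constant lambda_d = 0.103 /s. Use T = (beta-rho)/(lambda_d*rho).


T = (beta - rho) / (lambda_d * rho)
T = (0.006 - 0.0037) / (0.103 * 0.0037)
T = 6.0352 s

6.0352


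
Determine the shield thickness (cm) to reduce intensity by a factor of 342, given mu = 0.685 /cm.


x = ln(factor) / mu
x = ln(342) / 0.685
x = 8.5180 cm

8.5180


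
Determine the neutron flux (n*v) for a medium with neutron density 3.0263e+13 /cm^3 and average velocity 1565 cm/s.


phi = n * v
phi = 3.0263e+13 * 1565
phi = 4.7362e+16 /cm^2/s

4.7362e+16


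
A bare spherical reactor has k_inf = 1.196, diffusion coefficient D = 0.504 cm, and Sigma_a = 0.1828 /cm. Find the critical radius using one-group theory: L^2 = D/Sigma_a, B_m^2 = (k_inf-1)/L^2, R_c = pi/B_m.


L^2 = D / Sigma_a = 0.504 / 0.1828 = 2.757112 cm^2
B_m^2 = (k_inf - 1) / L^2 = (1.196 - 1) / 2.757112 = 0.07108888 /cm^2
For a bare sphere: B_g = pi/R, so R_c = pi / sqrt(B_m^2)
R_c = pi / sqrt(0.07108888) = 11.783 cm

11.783


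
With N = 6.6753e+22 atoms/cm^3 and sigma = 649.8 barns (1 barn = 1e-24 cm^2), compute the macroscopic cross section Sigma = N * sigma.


Sigma = N * sigma_barns * 1e-24
Sigma = 6.6753e+22 * 649.8 * 1e-24
Sigma = 43.376 /cm

43.376


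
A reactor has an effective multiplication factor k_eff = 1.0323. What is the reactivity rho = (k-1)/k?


rho = (k_eff - 1) / k_eff
rho = (1.0323 - 1) / 1.0323
rho = 0.031289

0.031289


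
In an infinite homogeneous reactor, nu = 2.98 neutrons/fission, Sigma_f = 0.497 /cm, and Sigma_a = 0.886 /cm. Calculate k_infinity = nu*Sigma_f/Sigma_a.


k_inf = nu * Sigma_f / Sigma_a
k_inf = 2.98 * 0.497 / 0.886
k_inf = 1.6716

1.6716


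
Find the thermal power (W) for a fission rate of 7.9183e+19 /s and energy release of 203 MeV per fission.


P = fission_rate * E_MeV * 1.602e-13
P = 7.9183e+19 * 203 * 1.602e-13
P = 2.5751e+09 W

2.5751e+09


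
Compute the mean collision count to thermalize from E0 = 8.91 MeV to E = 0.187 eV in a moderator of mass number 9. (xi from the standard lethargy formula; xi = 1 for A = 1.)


xi = 1 + (A-1)^2/(2A)*ln((A-1)/(A+1)) = 0.2066007 (for A = 9)
n = ln(E0/E) / xi
n = ln(8.91e6 / 0.187) / 0.2066007
n = ln(4.764706e+07) / 0.2066007 = 85.572

85.572


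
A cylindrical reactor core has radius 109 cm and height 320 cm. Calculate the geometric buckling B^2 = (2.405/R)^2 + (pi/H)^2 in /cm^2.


B^2 = (2.405/R)^2 + (pi/H)^2
B^2 = (2.405/109)^2 + (pi/320)^2
B^2 = 5.8321e-04 /cm^2

5.8321e-04


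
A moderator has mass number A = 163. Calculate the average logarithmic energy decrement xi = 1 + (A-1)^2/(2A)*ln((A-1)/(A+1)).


xi = 1 + (A-1)^2/(2A) * ln((A-1)/(A+1))
xi = 1 + (163-1)^2/(2*163) * ln((163-1)/(163 +1))
xi = 0.012220

0.012220


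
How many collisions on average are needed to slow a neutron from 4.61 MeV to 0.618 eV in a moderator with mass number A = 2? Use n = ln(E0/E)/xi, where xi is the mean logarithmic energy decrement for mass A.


xi = 1 + (A-1)^2/(2A)*ln((A-1)/(A+1)) = 0.7253469 (for A = 2)
n = ln(E0/E) / xi
n = ln(4.61e6 / 0.618) / 0.7253469
n = ln(7.459547e+06) / 0.7253469 = 21.817

21.817


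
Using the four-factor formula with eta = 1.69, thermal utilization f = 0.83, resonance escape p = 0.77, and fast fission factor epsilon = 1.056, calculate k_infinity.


k_inf = eta * f * p * epsilon
k_inf = 1.69 * 0.83 * 0.77 * 1.056
k_inf = 1.1406

1.1406


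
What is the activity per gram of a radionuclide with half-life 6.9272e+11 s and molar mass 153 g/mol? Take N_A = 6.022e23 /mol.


lambda = ln(2) / t_half = ln(2) / 6.9272e+11 = 1.000617e-12 /s
SA = lambda * N_A / M
SA = 1.000617e-12 * 6.022e23 / 153
SA = 3.9384e+09 Bq/g

3.9384e+09


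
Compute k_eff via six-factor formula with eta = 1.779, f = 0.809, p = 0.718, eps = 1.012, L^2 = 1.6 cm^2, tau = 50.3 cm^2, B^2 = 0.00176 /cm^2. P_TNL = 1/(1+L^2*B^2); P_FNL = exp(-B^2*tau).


k_inf = eta*f*p*eps = 1.779*0.809*0.718*1.012 = 1.045754
P_TNL = 1/(1 + L^2*B^2) = 1/(1 + 1.6*0.00176) = 0.9971919
P_FNL = exp(-B^2*tau) = exp(-0.00176*50.3) = 0.9152775
k_eff = k_inf * P_TNL * P_FNL = 1.045754 * 0.9971919 * 0.9152775
k_eff = 0.95447

0.95447


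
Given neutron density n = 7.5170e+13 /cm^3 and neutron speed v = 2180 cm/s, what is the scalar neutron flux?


phi = n * v
phi = 7.5170e+13 * 2180
phi = 1.6387e+17 /cm^2/s

1.6387e+17


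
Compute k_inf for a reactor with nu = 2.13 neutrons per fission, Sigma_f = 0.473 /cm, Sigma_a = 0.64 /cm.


k_inf = nu * Sigma_f / Sigma_a
k_inf = 2.13 * 0.473 / 0.64
k_inf = 1.5742

1.5742


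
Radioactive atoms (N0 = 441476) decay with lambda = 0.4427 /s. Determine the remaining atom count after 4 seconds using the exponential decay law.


N = N0 * exp(-lambda * t)
N = 441476 * exp(-0.4427 * 4)
N = 75138

75138


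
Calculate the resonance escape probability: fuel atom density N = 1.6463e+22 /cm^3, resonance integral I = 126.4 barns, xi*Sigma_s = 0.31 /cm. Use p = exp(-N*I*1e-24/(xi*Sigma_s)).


p = exp(-N * I * 1e-24 / (xi*Sigma_s))
p = exp(-1.6463e+22 * 126.4 * 1e-24 / 0.31)
p = 0.0012154

0.0012154


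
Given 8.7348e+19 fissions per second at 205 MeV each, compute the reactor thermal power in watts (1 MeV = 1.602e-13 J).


P = fission_rate * E_MeV * 1.602e-13
P = 8.7348e+19 * 205 * 1.602e-13
P = 2.8686e+09 W

2.8686e+09


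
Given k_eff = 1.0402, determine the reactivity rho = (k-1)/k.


rho = (k_eff - 1) / k_eff
rho = (1.0402 - 1) / 1.0402
rho = 0.038646

0.038646


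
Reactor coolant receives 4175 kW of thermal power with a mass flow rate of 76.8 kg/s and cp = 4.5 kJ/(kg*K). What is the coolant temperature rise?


dT = Q / (m_dot * cp)
dT = 4175 / (76.8 * 4.5)
dT = 12.080 C

12.080


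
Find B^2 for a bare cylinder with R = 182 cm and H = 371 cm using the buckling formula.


B^2 = (2.405/R)^2 + (pi/H)^2
B^2 = (2.405/182)^2 + (pi/371)^2
B^2 = 2.4632e-04 /cm^2

2.4632e-04


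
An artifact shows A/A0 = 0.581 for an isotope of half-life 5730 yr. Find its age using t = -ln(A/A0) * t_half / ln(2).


lambda = ln(2) / t_half = ln(2) / 5730 = 1.209681e-04 /yr
t = -ln(A/A0) / lambda
t = -ln(0.581) / 1.209681e-04
t = 4488.8 yr

4488.8


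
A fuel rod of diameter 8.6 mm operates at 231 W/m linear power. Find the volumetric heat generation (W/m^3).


r = D / 2 / 1000 = 8.6 / 2 / 1000 = 0.0043 m
q''' = q' / (pi * r^2)
q''' = 231 / (pi * 0.0043^2)
q''' = 3.9767e+06 W/m^3

3.9767e+06


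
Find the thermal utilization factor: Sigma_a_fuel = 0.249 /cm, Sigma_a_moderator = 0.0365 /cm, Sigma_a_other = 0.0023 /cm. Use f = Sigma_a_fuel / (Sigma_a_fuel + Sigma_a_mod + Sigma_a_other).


f = Sigma_a_fuel / (Sigma_a_fuel + Sigma_a_mod + Sigma_a_other)
f = 0.249 / (0.249 + 0.0365 + 0.0023)
f = 0.86518

0.86518


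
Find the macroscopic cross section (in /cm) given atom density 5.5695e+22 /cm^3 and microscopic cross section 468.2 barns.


Sigma = N * sigma_barns * 1e-24
Sigma = 5.5695e+22 * 468.2 * 1e-24
Sigma = 26.076 /cm

26.076


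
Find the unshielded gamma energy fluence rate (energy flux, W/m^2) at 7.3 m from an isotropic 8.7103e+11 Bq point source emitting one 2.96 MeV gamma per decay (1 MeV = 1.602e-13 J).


psi = A * E * 1.602e-13 / (4*pi*r^2)
psi = 8.7103e+11 * 2.96 * 1.602e-13 / (4*pi*7.3^2)
psi = 6.1678e-04 W/m^2

6.1678e-04


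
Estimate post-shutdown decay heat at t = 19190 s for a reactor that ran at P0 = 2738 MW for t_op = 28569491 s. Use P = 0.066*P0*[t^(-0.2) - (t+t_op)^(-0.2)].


P/P0 = 0.066 * [t^(-0.2) - (t + t_op)^(-0.2)]
P/P0 = 0.066 * [19190^(-0.2) - (19190 + 28569491)^(-0.2)]
P/P0 = 0.066 * [0.1391185 - 0.03226719] = 0.007052186
P = 2738 * 0.007052186 = 19.309 MW

19.309


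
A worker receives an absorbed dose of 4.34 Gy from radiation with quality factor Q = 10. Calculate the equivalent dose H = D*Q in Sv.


H = D * Q
H = 4.34 * 10
H = 43.400 Sv

43.400


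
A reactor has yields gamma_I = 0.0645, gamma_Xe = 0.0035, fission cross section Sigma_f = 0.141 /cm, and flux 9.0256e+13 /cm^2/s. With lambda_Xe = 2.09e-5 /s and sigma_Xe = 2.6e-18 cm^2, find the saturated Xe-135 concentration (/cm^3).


Xe_eq = (gamma_I + gamma_Xe) * Sigma_f * phi / (lambda_Xe + sigma_Xe * phi)
Numerator = (0.0645 + 0.0035) * 0.141 * 9.0256e+13 = 8.653745e+11
Denominator = 2.09e-5 + 2.6e-18 * 9.0256e+13 = 2.555656e-04
Xe_eq = 8.653745e+11 / 2.555656e-04 = 3.3861e+15 /cm^3

3.3861e+15


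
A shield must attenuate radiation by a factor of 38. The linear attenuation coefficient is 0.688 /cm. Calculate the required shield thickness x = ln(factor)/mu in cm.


x = ln(factor) / mu
x = ln(38) / 0.688
x = 5.2872 cm

5.2872


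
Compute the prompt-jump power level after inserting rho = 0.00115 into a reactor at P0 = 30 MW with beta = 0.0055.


P1/P0 = beta / (beta - rho)
P1/P0 = 0.0055 / (0.0055 - 0.00115) = 1.264368
P1 = 30 * 1.264368 = 37.931 MW

37.931


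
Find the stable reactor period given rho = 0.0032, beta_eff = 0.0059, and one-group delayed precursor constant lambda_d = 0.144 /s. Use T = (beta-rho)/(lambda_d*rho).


T = (beta - rho) / (lambda_d * rho)
T = (0.0059 - 0.0032) / (0.144 * 0.0032)
T = 5.8594 s

5.8594


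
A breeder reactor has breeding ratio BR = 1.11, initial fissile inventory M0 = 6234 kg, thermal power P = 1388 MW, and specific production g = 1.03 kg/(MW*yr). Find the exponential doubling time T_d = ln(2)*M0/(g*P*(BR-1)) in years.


Breeding gain G = BR - 1 = 1.11 - 1 = 0.11
Fissile production rate = g * P * G = 1.03 * 1388 * 0.11 = 157.2604 kg/yr
T_d = ln(2) * M0 / (g * P * G)
T_d = ln(2) * 6234 / 157.2604 = 27.477 yr

27.477


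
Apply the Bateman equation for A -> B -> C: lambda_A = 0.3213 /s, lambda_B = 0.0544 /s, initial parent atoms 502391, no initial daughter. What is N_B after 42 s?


N_B(t) = lambda_A * N_A0 / (lambda_B - lambda_A) * [exp(-lambda_A*t) - exp(-lambda_B*t)]
exp(-0.3213*42) = 1.378382e-06; exp(-0.0544*42) = 0.1017944
N_B = 0.3213 * 502391 / (0.0544 - 0.3213) * (1.378382e-06 - 0.1017944)
N_B = 61563

61563


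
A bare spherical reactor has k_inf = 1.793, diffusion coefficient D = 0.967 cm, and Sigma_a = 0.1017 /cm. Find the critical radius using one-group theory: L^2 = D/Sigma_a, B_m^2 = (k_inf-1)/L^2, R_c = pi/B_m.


L^2 = D / Sigma_a = 0.967 / 0.1017 = 9.508358 cm^2
B_m^2 = (k_inf - 1) / L^2 = (1.793 - 1) / 9.508358 = 0.08340031 /cm^2
For a bare sphere: B_g = pi/R, so R_c = pi / sqrt(B_m^2)
R_c = pi / sqrt(0.08340031) = 10.878 cm

10.878


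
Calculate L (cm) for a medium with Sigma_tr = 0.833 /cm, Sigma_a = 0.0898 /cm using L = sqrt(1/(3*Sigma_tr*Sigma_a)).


D = 1 / (3 * Sigma_tr) = 1 / (3 * 0.833) = 0.4001601 cm
L = sqrt(D / Sigma_a)
L = sqrt(0.4001601 / 0.0898)
L = 2.1110 cm

2.1110


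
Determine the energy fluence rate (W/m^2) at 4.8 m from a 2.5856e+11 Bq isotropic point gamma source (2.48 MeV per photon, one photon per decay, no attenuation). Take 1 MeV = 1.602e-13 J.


psi = A * E * 1.602e-13 / (4*pi*r^2)
psi = 2.5856e+11 * 2.48 * 1.602e-13 / (4*pi*4.8^2)
psi = 3.5480e-04 W/m^2

3.5480e-04


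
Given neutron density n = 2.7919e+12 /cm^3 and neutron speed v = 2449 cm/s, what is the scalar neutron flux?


phi = n * v
phi = 2.7919e+12 * 2449
phi = 6.8374e+15 /cm^2/s

6.8374e+15


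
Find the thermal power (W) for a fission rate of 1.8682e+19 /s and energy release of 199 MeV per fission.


P = fission_rate * E_MeV * 1.602e-13
P = 1.8682e+19 * 199 * 1.602e-13
P = 5.9558e+08 W

5.9558e+08


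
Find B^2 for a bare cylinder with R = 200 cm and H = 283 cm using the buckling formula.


B^2 = (2.405/R)^2 + (pi/H)^2
B^2 = (2.405/200)^2 + (pi/283)^2
B^2 = 2.6783e-04 /cm^2

2.6783e-04


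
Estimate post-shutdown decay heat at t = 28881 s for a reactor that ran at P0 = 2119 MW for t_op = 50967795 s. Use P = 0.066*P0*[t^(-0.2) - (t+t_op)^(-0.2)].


P/P0 = 0.066 * [t^(-0.2) - (t + t_op)^(-0.2)]
P/P0 = 0.066 * [28881^(-0.2) - (28881 + 50967795)^(-0.2)]
P/P0 = 0.066 * [0.1281969 - 0.02874032] = 0.006564134
P = 2119 * 0.006564134 = 13.909 MW

13.909


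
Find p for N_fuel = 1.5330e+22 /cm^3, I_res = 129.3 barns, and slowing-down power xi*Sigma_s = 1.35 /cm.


p = exp(-N * I * 1e-24 / (xi*Sigma_s))
p = exp(-1.5330e+22 * 129.3 * 1e-24 / 1.35)
p = 0.23032

0.23032


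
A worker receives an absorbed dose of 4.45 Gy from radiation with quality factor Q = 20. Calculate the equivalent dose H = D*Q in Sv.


H = D * Q
H = 4.45 * 20
H = 89.000 Sv

89.000


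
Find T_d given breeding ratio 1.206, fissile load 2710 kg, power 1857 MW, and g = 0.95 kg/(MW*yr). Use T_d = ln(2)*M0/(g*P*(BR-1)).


Breeding gain G = BR - 1 = 1.206 - 1 = 0.206
Fissile production rate = g * P * G = 0.95 * 1857 * 0.206 = 363.4149 kg/yr
T_d = ln(2) * M0 / (g * P * G)
T_d = ln(2) * 2710 / 363.4149 = 5.1688 yr

5.1688


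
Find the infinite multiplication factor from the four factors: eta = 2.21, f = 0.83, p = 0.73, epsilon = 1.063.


k_inf = eta * f * p * epsilon
k_inf = 2.21 * 0.83 * 0.73 * 1.063
k_inf = 1.4234

1.4234


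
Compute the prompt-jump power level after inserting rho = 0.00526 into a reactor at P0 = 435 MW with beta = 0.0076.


P1/P0 = beta / (beta - rho)
P1/P0 = 0.0076 / (0.0076 - 0.00526) = 3.247863
P1 = 435 * 3.247863 = 1412.8 MW

1412.8


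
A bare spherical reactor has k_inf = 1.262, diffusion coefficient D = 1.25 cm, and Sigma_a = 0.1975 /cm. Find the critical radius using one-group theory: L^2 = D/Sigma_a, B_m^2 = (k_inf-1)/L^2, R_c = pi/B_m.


L^2 = D / Sigma_a = 1.25 / 0.1975 = 6.329114 cm^2
B_m^2 = (k_inf - 1) / L^2 = (1.262 - 1) / 6.329114 = 0.04139600 /cm^2
For a bare sphere: B_g = pi/R, so R_c = pi / sqrt(B_m^2)
R_c = pi / sqrt(0.04139600) = 15.441 cm

15.441


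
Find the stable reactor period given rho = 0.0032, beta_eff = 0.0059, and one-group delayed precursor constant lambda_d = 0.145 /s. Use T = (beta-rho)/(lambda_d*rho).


T = (beta - rho) / (lambda_d * rho)
T = (0.0059 - 0.0032) / (0.145 * 0.0032)
T = 5.8190 s

5.8190


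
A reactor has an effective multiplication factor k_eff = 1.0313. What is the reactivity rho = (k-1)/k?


rho = (k_eff - 1) / k_eff
rho = (1.0313 - 1) / 1.0313
rho = 0.030350

0.030350


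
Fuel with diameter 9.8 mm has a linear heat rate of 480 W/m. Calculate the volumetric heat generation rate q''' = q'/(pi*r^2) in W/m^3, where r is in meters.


r = D / 2 / 1000 = 9.8 / 2 / 1000 = 0.0049 m
q''' = q' / (pi * r^2)
q''' = 480 / (pi * 0.0049^2)
q''' = 6.3635e+06 W/m^3

6.3635e+06


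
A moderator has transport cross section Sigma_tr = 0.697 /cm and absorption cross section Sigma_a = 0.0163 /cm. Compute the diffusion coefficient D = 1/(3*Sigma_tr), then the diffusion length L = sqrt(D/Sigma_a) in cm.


D = 1 / (3 * Sigma_tr) = 1 / (3 * 0.697) = 0.4782401 cm
L = sqrt(D / Sigma_a)
L = sqrt(0.4782401 / 0.0163)
L = 5.4166 cm

5.4166


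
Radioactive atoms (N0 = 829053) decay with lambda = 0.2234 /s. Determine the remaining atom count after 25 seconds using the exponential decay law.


N = N0 * exp(-lambda * t)
N = 829053 * exp(-0.2234 * 25)
N = 3112.1

3112.1


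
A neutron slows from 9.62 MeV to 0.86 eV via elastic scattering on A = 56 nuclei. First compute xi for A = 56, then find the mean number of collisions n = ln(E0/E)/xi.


xi = 1 + (A-1)^2/(2A)*ln((A-1)/(A+1)) = 0.03529286 (for A = 56)
n = ln(E0/E) / xi
n = ln(9.62e6 / 0.86) / 0.03529286
n = ln(1.118605e+07) / 0.03529286 = 459.87

459.87


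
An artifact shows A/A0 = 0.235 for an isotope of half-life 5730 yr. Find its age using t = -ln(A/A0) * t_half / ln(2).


lambda = ln(2) / t_half = ln(2) / 5730 = 1.209681e-04 /yr
t = -ln(A/A0) / lambda
t = -ln(0.235) / 1.209681e-04
t = 11972 yr

11972


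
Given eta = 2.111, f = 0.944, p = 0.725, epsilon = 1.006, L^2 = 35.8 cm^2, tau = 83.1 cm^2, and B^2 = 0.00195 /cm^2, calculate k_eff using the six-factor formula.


k_inf = eta*f*p*eps = 2.111*0.944*0.725*1.006 = 1.453437
P_TNL = 1/(1 + L^2*B^2) = 1/(1 + 35.8*0.00195) = 0.9347454
P_FNL = exp(-B^2*tau) = exp(-0.00195*83.1) = 0.8504029
k_eff = k_inf * P_TNL * P_FNL = 1.453437 * 0.9347454 * 0.8504029
k_eff = 1.1554

1.1554


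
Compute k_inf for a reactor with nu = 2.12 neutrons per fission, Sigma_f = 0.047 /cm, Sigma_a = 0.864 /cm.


k_inf = nu * Sigma_f / Sigma_a
k_inf = 2.12 * 0.047 / 0.864
k_inf = 0.11532

0.11532


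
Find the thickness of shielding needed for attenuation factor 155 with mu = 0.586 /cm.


x = ln(factor) / mu
x = ln(155) / 0.586
x = 8.6065 cm

8.6065


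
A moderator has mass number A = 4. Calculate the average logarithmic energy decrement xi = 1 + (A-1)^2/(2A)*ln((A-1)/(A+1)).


xi = 1 + (A-1)^2/(2A) * ln((A-1)/(A+1))
xi = 1 + (4-1)^2/(2*4) * ln((4-1)/(4 +1))
xi = 0.42532

0.42532


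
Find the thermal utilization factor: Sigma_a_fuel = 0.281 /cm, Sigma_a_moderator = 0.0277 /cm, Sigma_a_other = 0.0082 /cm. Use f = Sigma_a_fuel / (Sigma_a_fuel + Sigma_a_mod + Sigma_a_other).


f = Sigma_a_fuel / (Sigma_a_fuel + Sigma_a_mod + Sigma_a_other)
f = 0.281 / (0.281 + 0.0277 + 0.0082)
f = 0.88672

0.88672


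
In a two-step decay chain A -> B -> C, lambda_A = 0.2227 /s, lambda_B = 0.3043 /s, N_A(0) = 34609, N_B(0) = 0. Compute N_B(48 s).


N_B(t) = lambda_A * N_A0 / (lambda_B - lambda_A) * [exp(-lambda_A*t) - exp(-lambda_B*t)]
exp(-0.2227*48) = 2.278063e-05; exp(-0.3043*48) = 4.534413e-07
N_B = 0.2227 * 34609 / (0.3043 - 0.2227) * (2.278063e-05 - 4.534413e-07)
N_B = 2.1089

2.1089


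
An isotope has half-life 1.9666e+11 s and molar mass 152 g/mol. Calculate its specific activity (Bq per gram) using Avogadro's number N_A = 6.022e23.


lambda = ln(2) / t_half = ln(2) / 1.9666e+11 = 3.524597e-12 /s
SA = lambda * N_A / M
SA = 3.524597e-12 * 6.022e23 / 152
SA = 1.3964e+10 Bq/g

1.3964e+10


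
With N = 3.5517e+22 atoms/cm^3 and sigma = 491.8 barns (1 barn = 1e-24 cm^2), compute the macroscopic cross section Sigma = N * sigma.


Sigma = N * sigma_barns * 1e-24
Sigma = 3.5517e+22 * 491.8 * 1e-24
Sigma = 17.467 /cm

17.467


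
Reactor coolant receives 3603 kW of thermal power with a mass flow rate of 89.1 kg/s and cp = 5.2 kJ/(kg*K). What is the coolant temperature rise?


dT = Q / (m_dot * cp)
dT = 3603 / (89.1 * 5.2)
dT = 7.7765 C

7.7765


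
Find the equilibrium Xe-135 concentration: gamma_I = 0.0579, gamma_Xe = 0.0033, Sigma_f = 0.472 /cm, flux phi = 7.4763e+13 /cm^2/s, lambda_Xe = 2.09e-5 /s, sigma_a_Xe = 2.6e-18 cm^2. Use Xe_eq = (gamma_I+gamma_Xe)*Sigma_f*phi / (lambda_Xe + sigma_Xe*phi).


Xe_eq = (gamma_I + gamma_Xe) * Sigma_f * phi / (lambda_Xe + sigma_Xe * phi)
Numerator = (0.0579 + 0.0033) * 0.472 * 7.4763e+13 = 2.159634e+12
Denominator = 2.09e-5 + 2.6e-18 * 7.4763e+13 = 2.152838e-04
Xe_eq = 2.159634e+12 / 2.152838e-04 = 1.0032e+16 /cm^3

1.0032e+16


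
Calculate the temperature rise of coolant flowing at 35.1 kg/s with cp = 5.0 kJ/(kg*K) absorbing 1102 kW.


dT = Q / (m_dot * cp)
dT = 1102 / (35.1 * 5.0)
dT = 6.2792 C

6.2792


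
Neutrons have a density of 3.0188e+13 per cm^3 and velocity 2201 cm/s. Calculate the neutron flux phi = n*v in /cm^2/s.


phi = n * v
phi = 3.0188e+13 * 2201
phi = 6.6444e+16 /cm^2/s

6.6444e+16


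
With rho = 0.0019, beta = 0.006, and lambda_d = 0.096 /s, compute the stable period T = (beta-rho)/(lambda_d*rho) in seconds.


T = (beta - rho) / (lambda_d * rho)
T = (0.006 - 0.0019) / (0.096 * 0.0019)
T = 22.478 s

22.478


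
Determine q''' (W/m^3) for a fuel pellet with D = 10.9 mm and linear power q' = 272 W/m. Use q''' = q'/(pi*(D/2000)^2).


r = D / 2 / 1000 = 10.9 / 2 / 1000 = 0.00545 m
q''' = q' / (pi * r^2)
q''' = 272 / (pi * 0.00545^2)
q''' = 2.9149e+06 W/m^3

2.9149e+06


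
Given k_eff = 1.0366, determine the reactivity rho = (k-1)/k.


rho = (k_eff - 1) / k_eff
rho = (1.0366 - 1) / 1.0366
rho = 0.035308

0.035308


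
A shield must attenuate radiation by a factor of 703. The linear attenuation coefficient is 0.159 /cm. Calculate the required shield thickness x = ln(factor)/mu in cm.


x = ln(factor) / mu
x = ln(703) / 0.159
x = 41.229 cm

41.229


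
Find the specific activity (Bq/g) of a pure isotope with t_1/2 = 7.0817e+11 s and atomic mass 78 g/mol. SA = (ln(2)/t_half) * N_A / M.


lambda = ln(2) / t_half = ln(2) / 7.0817e+11 = 9.787864e-13 /s
SA = lambda * N_A / M
SA = 9.787864e-13 * 6.022e23 / 78
SA = 7.5567e+09 Bq/g

7.5567e+09


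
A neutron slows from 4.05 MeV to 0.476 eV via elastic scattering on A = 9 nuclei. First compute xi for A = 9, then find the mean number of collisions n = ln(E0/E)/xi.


xi = 1 + (A-1)^2/(2A)*ln((A-1)/(A+1)) = 0.2066007 (for A = 9)
n = ln(E0/E) / xi
n = ln(4.05e6 / 0.476) / 0.2066007
n = ln(8.508403e+06) / 0.2066007 = 77.234

77.234


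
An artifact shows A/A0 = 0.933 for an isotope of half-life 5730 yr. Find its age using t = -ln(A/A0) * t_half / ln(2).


lambda = ln(2) / t_half = ln(2) / 5730 = 1.209681e-04 /yr
t = -ln(A/A0) / lambda
t = -ln(0.933) / 1.209681e-04
t = 573.29 yr

573.29


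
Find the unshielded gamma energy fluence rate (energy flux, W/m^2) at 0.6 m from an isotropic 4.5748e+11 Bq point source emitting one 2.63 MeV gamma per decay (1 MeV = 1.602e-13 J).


psi = A * E * 1.602e-13 / (4*pi*r^2)
psi = 4.5748e+11 * 2.63 * 1.602e-13 / (4*pi*0.6^2)
psi = 0.042607 W/m^2

0.042607


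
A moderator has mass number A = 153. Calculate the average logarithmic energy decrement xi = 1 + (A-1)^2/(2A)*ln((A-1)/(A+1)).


xi = 1 + (A-1)^2/(2A) * ln((A-1)/(A+1))
xi = 1 + (153-1)^2/(2*153) * ln((153-1)/(153 +1))
xi = 0.013015

0.013015


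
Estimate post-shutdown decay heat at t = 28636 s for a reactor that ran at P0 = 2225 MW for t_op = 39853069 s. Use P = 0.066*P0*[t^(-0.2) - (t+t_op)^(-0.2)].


P/P0 = 0.066 * [t^(-0.2) - (t + t_op)^(-0.2)]
P/P0 = 0.066 * [28636^(-0.2) - (28636 + 39853069)^(-0.2)]
P/P0 = 0.066 * [0.1284155 - 0.03018876] = 0.006482965
P = 2225 * 0.006482965 = 14.425 MW

14.425


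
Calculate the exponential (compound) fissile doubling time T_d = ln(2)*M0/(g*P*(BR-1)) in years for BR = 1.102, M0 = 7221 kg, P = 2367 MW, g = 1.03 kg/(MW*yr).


Breeding gain G = BR - 1 = 1.102 - 1 = 0.102
Fissile production rate = g * P * G = 1.03 * 2367 * 0.102 = 248.67702 kg/yr
T_d = ln(2) * M0 / (g * P * G)
T_d = ln(2) * 7221 / 248.67702 = 20.127 yr

20.127


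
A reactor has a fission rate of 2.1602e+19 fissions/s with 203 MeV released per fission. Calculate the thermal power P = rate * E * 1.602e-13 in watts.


P = fission_rate * E_MeV * 1.602e-13
P = 2.1602e+19 * 203 * 1.602e-13
P = 7.0251e+08 W

7.0251e+08


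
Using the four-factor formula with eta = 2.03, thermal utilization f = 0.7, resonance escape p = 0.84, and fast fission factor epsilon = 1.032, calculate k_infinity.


k_inf = eta * f * p * epsilon
k_inf = 2.03 * 0.7 * 0.84 * 1.032
k_inf = 1.2318

1.2318


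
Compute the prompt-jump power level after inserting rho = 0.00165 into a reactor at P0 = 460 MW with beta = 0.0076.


P1/P0 = beta / (beta - rho)
P1/P0 = 0.0076 / (0.0076 - 0.00165) = 1.277311
P1 = 460 * 1.277311 = 587.56 MW

587.56


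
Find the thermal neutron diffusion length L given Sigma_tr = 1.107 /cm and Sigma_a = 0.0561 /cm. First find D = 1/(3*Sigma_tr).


D = 1 / (3 * Sigma_tr) = 1 / (3 * 1.107) = 0.3011141 cm
L = sqrt(D / Sigma_a)
L = sqrt(0.3011141 / 0.0561)
L = 2.3168 cm

2.3168


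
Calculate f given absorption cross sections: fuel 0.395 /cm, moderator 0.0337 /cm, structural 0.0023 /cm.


f = Sigma_a_fuel / (Sigma_a_fuel + Sigma_a_mod + Sigma_a_other)
f = 0.395 / (0.395 + 0.0337 + 0.0023)
f = 0.91647

0.91647


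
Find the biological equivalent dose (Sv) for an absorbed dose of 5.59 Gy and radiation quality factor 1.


H = D * Q
H = 5.59 * 1
H = 5.5900 Sv

5.5900


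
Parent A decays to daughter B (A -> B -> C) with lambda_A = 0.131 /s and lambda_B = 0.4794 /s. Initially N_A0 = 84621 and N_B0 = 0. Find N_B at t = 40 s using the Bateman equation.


N_B(t) = lambda_A * N_A0 / (lambda_B - lambda_A) * [exp(-lambda_A*t) - exp(-lambda_B*t)]
exp(-0.131*40) = 0.005300257; exp(-0.4794*40) = 4.698606e-09
N_B = 0.131 * 84621 / (0.4794 - 0.131) * (0.005300257 - 4.698606e-09)
N_B = 168.64

168.64


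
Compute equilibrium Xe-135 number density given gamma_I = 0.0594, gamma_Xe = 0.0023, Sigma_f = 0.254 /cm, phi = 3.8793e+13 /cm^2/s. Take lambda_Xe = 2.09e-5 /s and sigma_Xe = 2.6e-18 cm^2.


Xe_eq = (gamma_I + gamma_Xe) * Sigma_f * phi / (lambda_Xe + sigma_Xe * phi)
Numerator = (0.0594 + 0.0023) * 0.254 * 3.8793e+13 = 6.079561e+11
Denominator = 2.09e-5 + 2.6e-18 * 3.8793e+13 = 1.217618e-04
Xe_eq = 6.079561e+11 / 1.217618e-04 = 4.9930e+15 /cm^3

4.9930e+15


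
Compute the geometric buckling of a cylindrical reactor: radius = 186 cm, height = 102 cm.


B^2 = (2.405/R)^2 + (pi/H)^2
B^2 = (2.405/186)^2 + (pi/102)^2
B^2 = 0.0011158 /cm^2

0.0011158


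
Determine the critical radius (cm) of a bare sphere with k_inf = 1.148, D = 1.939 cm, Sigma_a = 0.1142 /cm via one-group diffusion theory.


L^2 = D / Sigma_a = 1.939 / 0.1142 = 16.97898 cm^2
B_m^2 = (k_inf - 1) / L^2 = (1.148 - 1) / 16.97898 = 0.008716660 /cm^2
For a bare sphere: B_g = pi/R, so R_c = pi / sqrt(B_m^2)
R_c = pi / sqrt(0.008716660) = 33.649 cm

33.649


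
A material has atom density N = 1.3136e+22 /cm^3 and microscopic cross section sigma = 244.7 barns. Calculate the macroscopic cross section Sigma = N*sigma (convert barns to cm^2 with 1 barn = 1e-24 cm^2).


Sigma = N * sigma_barns * 1e-24
Sigma = 1.3136e+22 * 244.7 * 1e-24
Sigma = 3.2144 /cm

3.2144


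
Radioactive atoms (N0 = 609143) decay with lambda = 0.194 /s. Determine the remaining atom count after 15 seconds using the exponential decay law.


N = N0 * exp(-lambda * t)
N = 609143 * exp(-0.194 * 15)
N = 33184

33184


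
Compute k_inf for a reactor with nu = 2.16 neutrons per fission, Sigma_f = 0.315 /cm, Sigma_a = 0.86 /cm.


k_inf = nu * Sigma_f / Sigma_a
k_inf = 2.16 * 0.315 / 0.86
k_inf = 0.79116

0.79116


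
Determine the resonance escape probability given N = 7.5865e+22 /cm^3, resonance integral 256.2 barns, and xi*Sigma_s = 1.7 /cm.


p = exp(-N * I * 1e-24 / (xi*Sigma_s))
p = exp(-7.5865e+22 * 256.2 * 1e-24 / 1.7)
p = 1.0829e-05

1.0829e-05


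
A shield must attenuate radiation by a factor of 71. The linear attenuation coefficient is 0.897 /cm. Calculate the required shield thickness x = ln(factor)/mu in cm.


x = ln(factor) / mu
x = ln(71) / 0.897
x = 4.7522 cm

4.7522


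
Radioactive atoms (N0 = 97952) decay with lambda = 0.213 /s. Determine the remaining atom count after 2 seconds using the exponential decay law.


N = N0 * exp(-lambda * t)
N = 97952 * exp(-0.213 * 2)
N = 63974

63974


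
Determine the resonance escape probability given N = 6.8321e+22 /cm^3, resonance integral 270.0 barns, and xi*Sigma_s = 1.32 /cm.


p = exp(-N * I * 1e-24 / (xi*Sigma_s))
p = exp(-6.8321e+22 * 270.0 * 1e-24 / 1.32)
p = 8.5279e-07

8.5279e-07


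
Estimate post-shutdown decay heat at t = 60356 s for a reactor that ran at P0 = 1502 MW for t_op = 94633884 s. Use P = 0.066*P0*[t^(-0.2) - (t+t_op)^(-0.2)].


P/P0 = 0.066 * [t^(-0.2) - (t + t_op)^(-0.2)]
P/P0 = 0.066 * [60356^(-0.2) - (60356 + 94633884)^(-0.2)]
P/P0 = 0.066 * [0.1106257 - 0.02539424] = 0.005625276
P = 1502 * 0.005625276 = 8.4492 MW

8.4492


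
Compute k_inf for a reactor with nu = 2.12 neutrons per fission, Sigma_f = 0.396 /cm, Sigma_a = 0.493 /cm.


k_inf = nu * Sigma_f / Sigma_a
k_inf = 2.12 * 0.396 / 0.493
k_inf = 1.7029

1.7029


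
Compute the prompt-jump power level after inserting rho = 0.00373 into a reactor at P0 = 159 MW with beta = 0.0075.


P1/P0 = beta / (beta - rho)
P1/P0 = 0.0075 / (0.0075 - 0.00373) = 1.989390
P1 = 159 * 1.989390 = 316.31 MW

316.31


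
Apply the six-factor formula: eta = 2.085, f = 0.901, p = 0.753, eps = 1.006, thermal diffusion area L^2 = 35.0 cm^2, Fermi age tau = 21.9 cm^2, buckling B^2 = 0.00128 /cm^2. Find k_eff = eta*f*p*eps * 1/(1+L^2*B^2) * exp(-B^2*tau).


k_inf = eta*f*p*eps = 2.085*0.901*0.753*1.006 = 1.423062
P_TNL = 1/(1 + L^2*B^2) = 1/(1 + 35.0*0.00128) = 0.9571210
P_FNL = exp(-B^2*tau) = exp(-0.00128*21.9) = 0.9723573
k_eff = k_inf * P_TNL * P_FNL = 1.423062 * 0.9571210 * 0.9723573
k_eff = 1.3244

1.3244


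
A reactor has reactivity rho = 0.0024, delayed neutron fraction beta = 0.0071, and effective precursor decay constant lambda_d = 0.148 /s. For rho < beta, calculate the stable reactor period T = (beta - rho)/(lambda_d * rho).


T = (beta - rho) / (lambda_d * rho)
T = (0.0071 - 0.0024) / (0.148 * 0.0024)
T = 13.232 s

13.232


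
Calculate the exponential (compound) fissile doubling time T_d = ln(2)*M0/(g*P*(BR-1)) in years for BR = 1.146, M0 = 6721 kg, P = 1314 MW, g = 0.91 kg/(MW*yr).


Breeding gain G = BR - 1 = 1.146 - 1 = 0.146
Fissile production rate = g * P * G = 0.91 * 1314 * 0.146 = 174.57804 kg/yr
T_d = ln(2) * M0 / (g * P * G)
T_d = ln(2) * 6721 / 174.57804 = 26.685 yr

26.685


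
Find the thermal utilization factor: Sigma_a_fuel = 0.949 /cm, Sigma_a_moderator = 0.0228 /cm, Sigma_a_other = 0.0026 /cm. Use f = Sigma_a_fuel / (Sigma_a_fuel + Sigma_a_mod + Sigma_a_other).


f = Sigma_a_fuel / (Sigma_a_fuel + Sigma_a_mod + Sigma_a_other)
f = 0.949 / (0.949 + 0.0228 + 0.0026)
f = 0.97393

0.97393


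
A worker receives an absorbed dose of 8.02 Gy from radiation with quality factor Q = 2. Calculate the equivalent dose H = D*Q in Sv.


H = D * Q
H = 8.02 * 2
H = 16.040 Sv

16.040


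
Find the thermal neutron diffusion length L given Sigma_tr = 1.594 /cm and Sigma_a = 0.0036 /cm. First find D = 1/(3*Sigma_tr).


D = 1 / (3 * Sigma_tr) = 1 / (3 * 1.594) = 0.2091175 cm
L = sqrt(D / Sigma_a)
L = sqrt(0.2091175 / 0.0036)
L = 7.6216 cm

7.6216


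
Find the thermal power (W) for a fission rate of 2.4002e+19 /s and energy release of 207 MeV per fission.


P = fission_rate * E_MeV * 1.602e-13
P = 2.4002e+19 * 207 * 1.602e-13
P = 7.9594e+08 W

7.9594e+08


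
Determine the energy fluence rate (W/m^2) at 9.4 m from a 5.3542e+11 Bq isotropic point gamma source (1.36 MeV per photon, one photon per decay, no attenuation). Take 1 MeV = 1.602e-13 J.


psi = A * E * 1.602e-13 / (4*pi*r^2)
psi = 5.3542e+11 * 1.36 * 1.602e-13 / (4*pi*9.4^2)
psi = 1.0506e-04 W/m^2

1.0506e-04


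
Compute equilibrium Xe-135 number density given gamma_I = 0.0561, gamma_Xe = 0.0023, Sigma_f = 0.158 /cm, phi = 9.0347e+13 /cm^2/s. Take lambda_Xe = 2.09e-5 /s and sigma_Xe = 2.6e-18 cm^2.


Xe_eq = (gamma_I + gamma_Xe) * Sigma_f * phi / (lambda_Xe + sigma_Xe * phi)
Numerator = (0.0561 + 0.0023) * 0.158 * 9.0347e+13 = 8.336498e+11
Denominator = 2.09e-5 + 2.6e-18 * 9.0347e+13 = 2.558022e-04
Xe_eq = 8.336498e+11 / 2.558022e-04 = 3.2590e+15 /cm^3

3.2590e+15


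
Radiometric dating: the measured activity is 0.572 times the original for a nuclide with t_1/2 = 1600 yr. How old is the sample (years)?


lambda = ln(2) / t_half = ln(2) / 1600 = 4.332170e-04 /yr
t = -ln(A/A0) / lambda
t = -ln(0.572) / 4.332170e-04
t = 1289.5 yr

1289.5


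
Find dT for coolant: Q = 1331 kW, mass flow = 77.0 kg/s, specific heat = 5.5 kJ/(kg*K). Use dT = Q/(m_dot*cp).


dT = Q / (m_dot * cp)
dT = 1331 / (77.0 * 5.5)
dT = 3.1429 C

3.1429


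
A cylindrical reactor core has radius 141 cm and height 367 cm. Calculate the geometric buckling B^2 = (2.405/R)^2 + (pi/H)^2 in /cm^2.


B^2 = (2.405/R)^2 + (pi/H)^2
B^2 = (2.405/141)^2 + (pi/367)^2
B^2 = 3.6421e-04 /cm^2

3.6421e-04


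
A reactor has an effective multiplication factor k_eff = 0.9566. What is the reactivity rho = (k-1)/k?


rho = (k_eff - 1) / k_eff
rho = (0.9566 - 1) / 0.9566
rho = -0.045369

-0.045369


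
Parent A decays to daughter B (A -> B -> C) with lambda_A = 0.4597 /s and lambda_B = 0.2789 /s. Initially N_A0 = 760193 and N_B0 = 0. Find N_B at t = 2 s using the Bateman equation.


N_B(t) = lambda_A * N_A0 / (lambda_B - lambda_A) * [exp(-lambda_A*t) - exp(-lambda_B*t)]
exp(-0.4597*2) = 0.3987582; exp(-0.2789*2) = 0.5724671
N_B = 0.4597 * 760193 / (0.2789 - 0.4597) * (0.3987582 - 0.5724671)
N_B = 335755

335755


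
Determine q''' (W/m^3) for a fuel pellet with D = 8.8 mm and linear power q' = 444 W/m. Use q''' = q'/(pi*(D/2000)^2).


r = D / 2 / 1000 = 8.8 / 2 / 1000 = 0.0044 m
q''' = q' / (pi * r^2)
q''' = 444 / (pi * 0.0044^2)
q''' = 7.3001e+06 W/m^3

7.3001e+06


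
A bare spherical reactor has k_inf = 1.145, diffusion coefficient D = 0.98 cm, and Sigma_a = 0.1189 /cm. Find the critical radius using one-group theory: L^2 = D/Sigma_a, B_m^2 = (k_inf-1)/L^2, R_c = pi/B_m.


L^2 = D / Sigma_a = 0.98 / 0.1189 = 8.242220 cm^2
B_m^2 = (k_inf - 1) / L^2 = (1.145 - 1) / 8.242220 = 0.01759235 /cm^2
For a bare sphere: B_g = pi/R, so R_c = pi / sqrt(B_m^2)
R_c = pi / sqrt(0.01759235) = 23.686 cm

23.686


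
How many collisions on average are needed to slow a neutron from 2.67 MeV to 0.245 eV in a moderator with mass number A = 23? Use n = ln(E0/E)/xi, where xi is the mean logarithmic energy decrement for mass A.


xi = 1 + (A-1)^2/(2A)*ln((A-1)/(A+1)) = 0.08448899 (for A = 23)
n = ln(E0/E) / xi
n = ln(2.67e6 / 0.245) / 0.08448899
n = ln(1.089796e+07) / 0.08448899 = 191.79

191.79


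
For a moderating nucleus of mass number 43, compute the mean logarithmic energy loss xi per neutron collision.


xi = 1 + (A-1)^2/(2A) * ln((A-1)/(A+1))
xi = 1 + (43-1)^2/(2*43) * ln((43-1)/(43 +1))
xi = 0.045799

0.045799


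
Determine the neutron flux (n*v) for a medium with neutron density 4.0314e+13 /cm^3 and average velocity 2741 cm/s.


phi = n * v
phi = 4.0314e+13 * 2741
phi = 1.1050e+17 /cm^2/s

1.1050e+17


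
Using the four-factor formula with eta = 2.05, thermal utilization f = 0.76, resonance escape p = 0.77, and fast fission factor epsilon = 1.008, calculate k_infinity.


k_inf = eta * f * p * epsilon
k_inf = 2.05 * 0.76 * 0.77 * 1.008
k_inf = 1.2093

1.2093
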